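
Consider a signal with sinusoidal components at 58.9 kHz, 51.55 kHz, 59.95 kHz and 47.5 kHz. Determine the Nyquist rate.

119.9 kHz

Highest-frequency component: 59.95 kHz.
Nyquist rate = 2 × 59.95 kHz = 119.9 kHz.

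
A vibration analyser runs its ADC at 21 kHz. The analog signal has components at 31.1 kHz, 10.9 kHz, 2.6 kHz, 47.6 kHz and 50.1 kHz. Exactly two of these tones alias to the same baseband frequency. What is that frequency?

fs/2 = 10.5 kHz.
31.1 kHz mod fs = 10.1 kHz.
10.1 kHz ≤ fs/2 = 10.5 kHz, appears at 10.1 kHz.
10.9 kHz > fs/2 = 10.5 kHz, folds to fs − 10.9 kHz = 10.1 kHz.
2.6 kHz ≤ fs/2 = 10.5 kHz, passes unchanged.
47.6 kHz mod fs = 5.6 kHz.
5.6 kHz ≤ fs/2 = 10.5 kHz, appears at 5.6 kHz.
50.1 kHz mod fs = 8.1 kHz.
8.1 kHz ≤ fs/2 = 10.5 kHz, appears at 8.1 kHz.
10.9 kHz and 31.1 kHz both map to 10.1 kHz.

10.1 kHz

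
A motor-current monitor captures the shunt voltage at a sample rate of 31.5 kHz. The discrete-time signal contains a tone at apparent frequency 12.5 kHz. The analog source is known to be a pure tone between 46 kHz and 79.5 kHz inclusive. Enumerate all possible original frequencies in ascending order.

50.5 kHz, 75.5 kHz

Frequencies that alias to 12.5 kHz are k·fs ± 12.5 kHz for integer k ≥ 0.
k=0: 12.5 kHz.
k=1: 19 kHz, 44 kHz.
k=2: 50.5 kHz, 75.5 kHz.
k=3: 82 kHz, 107 kHz.
Within [46 kHz, 79.5 kHz]: 50.5 kHz, 75.5 kHz.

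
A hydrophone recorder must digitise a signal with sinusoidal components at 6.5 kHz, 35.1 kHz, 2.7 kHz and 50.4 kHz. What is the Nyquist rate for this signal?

100.8 kHz

Highest-frequency component: 50.4 kHz.
Nyquist rate = 2 × 50.4 kHz = 100.8 kHz.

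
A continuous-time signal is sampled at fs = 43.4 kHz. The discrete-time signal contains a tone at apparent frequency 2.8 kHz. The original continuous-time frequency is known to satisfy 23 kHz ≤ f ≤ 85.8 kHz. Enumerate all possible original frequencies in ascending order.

Frequencies that alias to 2.8 kHz are k·fs ± 2.8 kHz for integer k ≥ 0.
k=0: 2.8 kHz.
k=1: 40.6 kHz, 46.2 kHz.
k=2: 84 kHz, 89.6 kHz.
k=3: 127.4 kHz, 133 kHz.
Within [23 kHz, 85.8 kHz]: 40.6 kHz, 46.2 kHz, 84 kHz.

40.6 kHz, 46.2 kHz, 84 kHz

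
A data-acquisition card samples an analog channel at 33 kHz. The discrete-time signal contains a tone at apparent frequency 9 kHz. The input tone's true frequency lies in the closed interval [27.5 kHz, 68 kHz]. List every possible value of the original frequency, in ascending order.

42 kHz, 57 kHz

Frequencies that alias to 9 kHz are k·fs ± 9 kHz for integer k ≥ 0.
k=0: 9 kHz.
k=1: 24 kHz, 42 kHz.
k=2: 57 kHz, 75 kHz.
k=3: 90 kHz, 108 kHz.
Within [27.5 kHz, 68 kHz]: 42 kHz, 57 kHz.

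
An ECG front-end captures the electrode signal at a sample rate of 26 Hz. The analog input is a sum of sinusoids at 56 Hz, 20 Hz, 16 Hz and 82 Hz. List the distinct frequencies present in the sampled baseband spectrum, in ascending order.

4 Hz, 6 Hz, 10 Hz

fs/2 = 13 Hz.
56 Hz mod fs = 4 Hz.
4 Hz ≤ fs/2 = 13 Hz, appears at 4 Hz.
20 Hz > fs/2 = 13 Hz, folds to fs − 20 Hz = 6 Hz.
16 Hz > fs/2 = 13 Hz, folds to fs − 16 Hz = 10 Hz.
82 Hz mod fs = 4 Hz.
4 Hz ≤ fs/2 = 13 Hz, appears at 4 Hz.
Distinct values: {4 Hz, 6 Hz, 10 Hz}.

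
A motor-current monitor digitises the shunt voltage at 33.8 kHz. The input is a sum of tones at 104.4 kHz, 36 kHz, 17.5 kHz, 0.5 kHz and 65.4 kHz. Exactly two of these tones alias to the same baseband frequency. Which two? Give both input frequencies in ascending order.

36 kHz, 65.4 kHz

fs/2 = 16.9 kHz.
104.4 kHz mod fs = 3 kHz.
3 kHz ≤ fs/2 = 16.9 kHz, appears at 3 kHz.
36 kHz mod fs = 2.2 kHz.
2.2 kHz ≤ fs/2 = 16.9 kHz, appears at 2.2 kHz.
17.5 kHz > fs/2 = 16.9 kHz, folds to fs − 17.5 kHz = 16.3 kHz.
0.5 kHz ≤ fs/2 = 16.9 kHz, passes unchanged.
65.4 kHz mod fs = 31.6 kHz.
31.6 kHz > fs/2 = 16.9 kHz, folds to fs − 31.6 kHz = 2.2 kHz.
36 kHz and 65.4 kHz both map to 2.2 kHz.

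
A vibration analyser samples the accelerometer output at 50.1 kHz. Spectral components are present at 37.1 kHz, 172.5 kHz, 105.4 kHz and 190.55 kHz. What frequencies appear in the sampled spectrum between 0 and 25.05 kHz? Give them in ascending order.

5.2 kHz, 9.85 kHz, 13 kHz, 22.2 kHz

fs/2 = 25.05 kHz.
37.1 kHz > fs/2 = 25.05 kHz, folds to fs − 37.1 kHz = 13 kHz.
172.5 kHz mod fs = 22.2 kHz.
22.2 kHz ≤ fs/2 = 25.05 kHz, appears at 22.2 kHz.
105.4 kHz mod fs = 5.2 kHz.
5.2 kHz ≤ fs/2 = 25.05 kHz, appears at 5.2 kHz.
190.55 kHz mod fs = 40.25 kHz.
40.25 kHz > fs/2 = 25.05 kHz, folds to fs − 40.25 kHz = 9.85 kHz.
Distinct values: {5.2 kHz, 9.85 kHz, 13 kHz, 22.2 kHz}.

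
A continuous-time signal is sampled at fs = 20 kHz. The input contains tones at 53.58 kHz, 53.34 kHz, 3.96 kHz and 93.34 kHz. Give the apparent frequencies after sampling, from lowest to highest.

3.96 kHz, 6.42 kHz, 6.66 kHz

fs/2 = 10 kHz.
53.58 kHz mod fs = 13.58 kHz.
13.58 kHz > fs/2 = 10 kHz, folds to fs − 13.58 kHz = 6.42 kHz.
53.34 kHz mod fs = 13.34 kHz.
13.34 kHz > fs/2 = 10 kHz, folds to fs − 13.34 kHz = 6.66 kHz.
3.96 kHz ≤ fs/2 = 10 kHz, passes unchanged.
93.34 kHz mod fs = 13.34 kHz.
13.34 kHz > fs/2 = 10 kHz, folds to fs − 13.34 kHz = 6.66 kHz.
Distinct values: {3.96 kHz, 6.42 kHz, 6.66 kHz}.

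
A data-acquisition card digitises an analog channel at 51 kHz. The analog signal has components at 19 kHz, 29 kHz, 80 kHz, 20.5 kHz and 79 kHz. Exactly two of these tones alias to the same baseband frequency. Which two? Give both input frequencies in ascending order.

fs/2 = 25.5 kHz.
19 kHz ≤ fs/2 = 25.5 kHz, passes unchanged.
29 kHz > fs/2 = 25.5 kHz, folds to fs − 29 kHz = 22 kHz.
80 kHz mod fs = 29 kHz.
29 kHz > fs/2 = 25.5 kHz, folds to fs − 29 kHz = 22 kHz.
20.5 kHz ≤ fs/2 = 25.5 kHz, passes unchanged.
79 kHz mod fs = 28 kHz.
28 kHz > fs/2 = 25.5 kHz, folds to fs − 28 kHz = 23 kHz.
29 kHz and 80 kHz both map to 22 kHz.

29 kHz, 80 kHz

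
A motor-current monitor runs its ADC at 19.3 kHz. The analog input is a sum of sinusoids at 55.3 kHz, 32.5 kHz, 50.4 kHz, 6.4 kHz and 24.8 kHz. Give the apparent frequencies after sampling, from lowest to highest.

2.6 kHz, 5.5 kHz, 6.1 kHz, 6.4 kHz, 7.5 kHz

fs/2 = 9.65 kHz.
55.3 kHz mod fs = 16.7 kHz.
16.7 kHz > fs/2 = 9.65 kHz, folds to fs − 16.7 kHz = 2.6 kHz.
32.5 kHz mod fs = 13.2 kHz.
13.2 kHz > fs/2 = 9.65 kHz, folds to fs − 13.2 kHz = 6.1 kHz.
50.4 kHz mod fs = 11.8 kHz.
11.8 kHz > fs/2 = 9.65 kHz, folds to fs − 11.8 kHz = 7.5 kHz.
6.4 kHz ≤ fs/2 = 9.65 kHz, passes unchanged.
24.8 kHz mod fs = 5.5 kHz.
5.5 kHz ≤ fs/2 = 9.65 kHz, appears at 5.5 kHz.
Distinct values: {2.6 kHz, 5.5 kHz, 6.1 kHz, 6.4 kHz, 7.5 kHz}.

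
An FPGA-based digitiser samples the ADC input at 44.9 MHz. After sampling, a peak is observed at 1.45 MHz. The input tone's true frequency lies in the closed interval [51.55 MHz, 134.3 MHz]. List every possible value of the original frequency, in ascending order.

Frequencies that alias to 1.45 MHz are k·fs ± 1.45 MHz for integer k ≥ 0.
k=0: 1.45 MHz.
k=1: 43.45 MHz, 46.35 MHz.
k=2: 88.35 MHz, 91.25 MHz.
k=3: 133.25 MHz, 136.15 MHz.
k=4: 178.15 MHz, 181.05 MHz.
Within [51.55 MHz, 134.3 MHz]: 88.35 MHz, 91.25 MHz, 133.25 MHz.

88.35 MHz, 91.25 MHz, 133.25 MHz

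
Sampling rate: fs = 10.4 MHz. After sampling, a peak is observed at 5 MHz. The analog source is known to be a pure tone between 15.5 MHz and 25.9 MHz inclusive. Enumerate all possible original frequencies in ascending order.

Frequencies that alias to 5 MHz are k·fs ± 5 MHz for integer k ≥ 0.
k=0: 5 MHz.
k=1: 5.4 MHz, 15.4 MHz.
k=2: 15.8 MHz, 25.8 MHz.
k=3: 26.2 MHz, 36.2 MHz.
Within [15.5 MHz, 25.9 MHz]: 15.8 MHz, 25.8 MHz.

15.8 MHz, 25.8 MHz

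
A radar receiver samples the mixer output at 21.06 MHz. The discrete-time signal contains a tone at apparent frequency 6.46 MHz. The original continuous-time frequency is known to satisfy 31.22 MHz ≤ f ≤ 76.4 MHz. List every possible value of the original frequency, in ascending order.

Frequencies that alias to 6.46 MHz are k·fs ± 6.46 MHz for integer k ≥ 0.
k=0: 6.46 MHz.
k=1: 14.6 MHz, 27.52 MHz.
k=2: 35.66 MHz, 48.58 MHz.
k=3: 56.72 MHz, 69.64 MHz.
k=4: 77.78 MHz, 90.7 MHz.
Within [31.22 MHz, 76.4 MHz]: 35.66 MHz, 48.58 MHz, 56.72 MHz, 69.64 MHz.

35.66 MHz, 48.58 MHz, 56.72 MHz, 69.64 MHz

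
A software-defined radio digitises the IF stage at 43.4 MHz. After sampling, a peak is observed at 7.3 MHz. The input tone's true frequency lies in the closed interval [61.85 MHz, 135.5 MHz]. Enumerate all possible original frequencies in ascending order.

Frequencies that alias to 7.3 MHz are k·fs ± 7.3 MHz for integer k ≥ 0.
k=0: 7.3 MHz.
k=1: 36.1 MHz, 50.7 MHz.
k=2: 79.5 MHz, 94.1 MHz.
k=3: 122.9 MHz, 137.5 MHz.
k=4: 166.3 MHz, 180.9 MHz.
Within [61.85 MHz, 135.5 MHz]: 79.5 MHz, 94.1 MHz, 122.9 MHz.

79.5 MHz, 94.1 MHz, 122.9 MHz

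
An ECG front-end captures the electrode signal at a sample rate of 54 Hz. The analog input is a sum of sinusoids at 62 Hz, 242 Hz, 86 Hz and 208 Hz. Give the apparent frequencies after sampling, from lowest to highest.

8 Hz, 22 Hz, 26 Hz

fs/2 = 27 Hz.
62 Hz mod fs = 8 Hz.
8 Hz ≤ fs/2 = 27 Hz, appears at 8 Hz.
242 Hz mod fs = 26 Hz.
26 Hz ≤ fs/2 = 27 Hz, appears at 26 Hz.
86 Hz mod fs = 32 Hz.
32 Hz > fs/2 = 27 Hz, folds to fs − 32 Hz = 22 Hz.
208 Hz mod fs = 46 Hz.
46 Hz > fs/2 = 27 Hz, folds to fs − 46 Hz = 8 Hz.
Distinct values: {8 Hz, 22 Hz, 26 Hz}.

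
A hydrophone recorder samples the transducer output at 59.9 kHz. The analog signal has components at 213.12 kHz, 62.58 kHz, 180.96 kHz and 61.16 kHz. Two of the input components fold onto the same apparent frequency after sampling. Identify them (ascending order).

61.16 kHz, 180.96 kHz

fs/2 = 29.95 kHz.
213.12 kHz mod fs = 33.42 kHz.
33.42 kHz > fs/2 = 29.95 kHz, folds to fs − 33.42 kHz = 26.48 kHz.
62.58 kHz mod fs = 2.68 kHz.
2.68 kHz ≤ fs/2 = 29.95 kHz, appears at 2.68 kHz.
180.96 kHz mod fs = 1.26 kHz.
1.26 kHz ≤ fs/2 = 29.95 kHz, appears at 1.26 kHz.
61.16 kHz mod fs = 1.26 kHz.
1.26 kHz ≤ fs/2 = 29.95 kHz, appears at 1.26 kHz.
61.16 kHz and 180.96 kHz both map to 1.26 kHz.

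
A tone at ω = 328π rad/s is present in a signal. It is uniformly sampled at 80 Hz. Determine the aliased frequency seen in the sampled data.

ω = 328π rad/s → f = ω/(2π) = 164 Hz.
164 Hz mod fs = 4 Hz.
4 Hz ≤ fs/2 = 40 Hz, appears at 4 Hz.

4 Hz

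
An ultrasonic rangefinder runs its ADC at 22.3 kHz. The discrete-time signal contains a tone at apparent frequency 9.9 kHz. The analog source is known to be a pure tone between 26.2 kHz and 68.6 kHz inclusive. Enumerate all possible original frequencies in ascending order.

32.2 kHz, 34.7 kHz, 54.5 kHz, 57 kHz

Frequencies that alias to 9.9 kHz are k·fs ± 9.9 kHz for integer k ≥ 0.
k=0: 9.9 kHz.
k=1: 12.4 kHz, 32.2 kHz.
k=2: 34.7 kHz, 54.5 kHz.
k=3: 57 kHz, 76.8 kHz.
k=4: 79.3 kHz, 99.1 kHz.
Within [26.2 kHz, 68.6 kHz]: 32.2 kHz, 34.7 kHz, 54.5 kHz, 57 kHz.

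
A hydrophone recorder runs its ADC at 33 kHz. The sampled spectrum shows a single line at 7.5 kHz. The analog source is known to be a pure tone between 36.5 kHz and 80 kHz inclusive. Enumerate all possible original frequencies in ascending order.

40.5 kHz, 58.5 kHz, 73.5 kHz

Frequencies that alias to 7.5 kHz are k·fs ± 7.5 kHz for integer k ≥ 0.
k=0: 7.5 kHz.
k=1: 25.5 kHz, 40.5 kHz.
k=2: 58.5 kHz, 73.5 kHz.
k=3: 91.5 kHz, 106.5 kHz.
Within [36.5 kHz, 80 kHz]: 40.5 kHz, 58.5 kHz, 73.5 kHz.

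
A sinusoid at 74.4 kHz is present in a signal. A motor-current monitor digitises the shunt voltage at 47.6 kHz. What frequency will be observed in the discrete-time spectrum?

74.4 kHz mod fs = 26.8 kHz.
26.8 kHz > fs/2 = 23.8 kHz, folds to fs − 26.8 kHz = 20.8 kHz.

20.8 kHz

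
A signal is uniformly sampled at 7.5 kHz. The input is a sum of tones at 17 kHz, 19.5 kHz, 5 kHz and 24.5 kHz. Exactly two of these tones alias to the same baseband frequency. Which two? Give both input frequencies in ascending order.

17 kHz, 24.5 kHz

fs/2 = 3.75 kHz.
17 kHz mod fs = 2 kHz.
2 kHz ≤ fs/2 = 3.75 kHz, appears at 2 kHz.
19.5 kHz mod fs = 4.5 kHz.
4.5 kHz > fs/2 = 3.75 kHz, folds to fs − 4.5 kHz = 3 kHz.
5 kHz > fs/2 = 3.75 kHz, folds to fs − 5 kHz = 2.5 kHz.
24.5 kHz mod fs = 2 kHz.
2 kHz ≤ fs/2 = 3.75 kHz, appears at 2 kHz.
17 kHz and 24.5 kHz both map to 2 kHz.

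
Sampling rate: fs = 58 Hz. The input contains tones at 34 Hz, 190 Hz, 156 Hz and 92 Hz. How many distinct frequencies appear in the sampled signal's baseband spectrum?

3

fs/2 = 29 Hz.
34 Hz > fs/2 = 29 Hz, folds to fs − 34 Hz = 24 Hz.
190 Hz mod fs = 16 Hz.
16 Hz ≤ fs/2 = 29 Hz, appears at 16 Hz.
156 Hz mod fs = 40 Hz.
40 Hz > fs/2 = 29 Hz, folds to fs − 40 Hz = 18 Hz.
92 Hz mod fs = 34 Hz.
34 Hz > fs/2 = 29 Hz, folds to fs − 34 Hz = 24 Hz.
Distinct values: {16 Hz, 18 Hz, 24 Hz} → 3.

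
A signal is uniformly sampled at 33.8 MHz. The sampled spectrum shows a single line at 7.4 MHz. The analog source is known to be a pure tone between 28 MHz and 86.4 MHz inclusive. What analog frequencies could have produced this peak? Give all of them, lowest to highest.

Frequencies that alias to 7.4 MHz are k·fs ± 7.4 MHz for integer k ≥ 0.
k=0: 7.4 MHz.
k=1: 26.4 MHz, 41.2 MHz.
k=2: 60.2 MHz, 75 MHz.
k=3: 94 MHz, 108.8 MHz.
Within [28 MHz, 86.4 MHz]: 41.2 MHz, 60.2 MHz, 75 MHz.

41.2 MHz, 60.2 MHz, 75 MHz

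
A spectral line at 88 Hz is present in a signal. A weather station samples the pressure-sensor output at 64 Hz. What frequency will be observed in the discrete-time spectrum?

24 Hz

88 Hz mod fs = 24 Hz.
24 Hz ≤ fs/2 = 32 Hz, appears at 24 Hz.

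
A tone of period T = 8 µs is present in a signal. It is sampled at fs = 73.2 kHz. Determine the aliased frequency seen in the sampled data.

T = 8 µs → f = 1/T = 125 kHz.
125 kHz mod fs = 51.8 kHz.
51.8 kHz > fs/2 = 36.6 kHz, folds to fs − 51.8 kHz = 21.4 kHz.

21.4 kHz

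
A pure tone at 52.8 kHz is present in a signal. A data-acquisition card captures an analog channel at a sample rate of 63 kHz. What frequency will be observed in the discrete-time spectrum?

10.2 kHz

52.8 kHz > fs/2 = 31.5 kHz, folds to fs − 52.8 kHz = 10.2 kHz.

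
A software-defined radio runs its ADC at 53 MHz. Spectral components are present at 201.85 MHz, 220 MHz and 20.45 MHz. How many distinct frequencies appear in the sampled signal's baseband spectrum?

3

fs/2 = 26.5 MHz.
201.85 MHz mod fs = 42.85 MHz.
42.85 MHz > fs/2 = 26.5 MHz, folds to fs − 42.85 MHz = 10.15 MHz.
220 MHz mod fs = 8 MHz.
8 MHz ≤ fs/2 = 26.5 MHz, appears at 8 MHz.
20.45 MHz ≤ fs/2 = 26.5 MHz, passes unchanged.
Distinct values: {8 MHz, 10.15 MHz, 20.45 MHz} → 3.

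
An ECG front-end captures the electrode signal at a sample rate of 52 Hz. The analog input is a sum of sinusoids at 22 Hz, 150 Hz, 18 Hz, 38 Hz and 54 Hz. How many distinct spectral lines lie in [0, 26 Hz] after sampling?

fs/2 = 26 Hz.
22 Hz ≤ fs/2 = 26 Hz, passes unchanged.
150 Hz mod fs = 46 Hz.
46 Hz > fs/2 = 26 Hz, folds to fs − 46 Hz = 6 Hz.
18 Hz ≤ fs/2 = 26 Hz, passes unchanged.
38 Hz > fs/2 = 26 Hz, folds to fs − 38 Hz = 14 Hz.
54 Hz mod fs = 2 Hz.
2 Hz ≤ fs/2 = 26 Hz, appears at 2 Hz.
Distinct values: {2 Hz, 6 Hz, 14 Hz, 18 Hz, 22 Hz} → 5.

5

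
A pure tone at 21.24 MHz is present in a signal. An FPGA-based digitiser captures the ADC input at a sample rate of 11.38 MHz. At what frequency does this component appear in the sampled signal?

1.52 MHz

21.24 MHz mod fs = 9.86 MHz.
9.86 MHz > fs/2 = 5.69 MHz, folds to fs − 9.86 MHz = 1.52 MHz.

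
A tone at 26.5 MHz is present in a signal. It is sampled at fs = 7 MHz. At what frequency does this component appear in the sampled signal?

1.5 MHz

26.5 MHz mod fs = 5.5 MHz.
5.5 MHz > fs/2 = 3.5 MHz, folds to fs − 5.5 MHz = 1.5 MHz.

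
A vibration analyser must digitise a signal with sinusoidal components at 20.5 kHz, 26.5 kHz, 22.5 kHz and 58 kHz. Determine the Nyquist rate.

Highest-frequency component: 58 kHz.
Nyquist rate = 2 × 58 kHz = 116 kHz.

116 kHz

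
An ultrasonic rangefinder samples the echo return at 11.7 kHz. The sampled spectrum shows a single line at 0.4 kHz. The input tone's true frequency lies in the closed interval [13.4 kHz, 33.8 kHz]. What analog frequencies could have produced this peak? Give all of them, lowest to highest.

23 kHz, 23.8 kHz

Frequencies that alias to 0.4 kHz are k·fs ± 0.4 kHz for integer k ≥ 0.
k=0: 0.4 kHz.
k=1: 11.3 kHz, 12.1 kHz.
k=2: 23 kHz, 23.8 kHz.
k=3: 34.7 kHz, 35.5 kHz.
Within [13.4 kHz, 33.8 kHz]: 23 kHz, 23.8 kHz.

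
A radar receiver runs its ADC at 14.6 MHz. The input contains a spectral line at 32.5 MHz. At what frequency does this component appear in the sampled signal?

32.5 MHz mod fs = 3.3 MHz.
3.3 MHz ≤ fs/2 = 7.3 MHz, appears at 3.3 MHz.

3.3 MHz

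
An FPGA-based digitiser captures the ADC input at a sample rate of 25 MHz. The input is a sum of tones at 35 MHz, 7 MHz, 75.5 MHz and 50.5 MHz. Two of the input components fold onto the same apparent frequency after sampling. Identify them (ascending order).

50.5 MHz, 75.5 MHz

fs/2 = 12.5 MHz.
35 MHz mod fs = 10 MHz.
10 MHz ≤ fs/2 = 12.5 MHz, appears at 10 MHz.
7 MHz ≤ fs/2 = 12.5 MHz, passes unchanged.
75.5 MHz mod fs = 0.5 MHz.
0.5 MHz ≤ fs/2 = 12.5 MHz, appears at 0.5 MHz.
50.5 MHz mod fs = 0.5 MHz.
0.5 MHz ≤ fs/2 = 12.5 MHz, appears at 0.5 MHz.
50.5 MHz and 75.5 MHz both map to 0.5 MHz.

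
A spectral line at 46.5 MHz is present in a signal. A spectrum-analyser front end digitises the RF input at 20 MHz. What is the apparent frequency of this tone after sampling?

46.5 MHz mod fs = 6.5 MHz.
6.5 MHz ≤ fs/2 = 10 MHz, appears at 6.5 MHz.

6.5 MHz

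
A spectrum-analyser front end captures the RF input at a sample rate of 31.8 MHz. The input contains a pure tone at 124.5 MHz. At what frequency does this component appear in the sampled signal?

124.5 MHz mod fs = 29.1 MHz.
29.1 MHz > fs/2 = 15.9 MHz, folds to fs − 29.1 MHz = 2.7 MHz.

2.7 MHz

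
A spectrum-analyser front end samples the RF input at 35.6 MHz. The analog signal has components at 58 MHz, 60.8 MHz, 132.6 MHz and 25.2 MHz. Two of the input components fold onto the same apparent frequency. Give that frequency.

fs/2 = 17.8 MHz.
58 MHz mod fs = 22.4 MHz.
22.4 MHz > fs/2 = 17.8 MHz, folds to fs − 22.4 MHz = 13.2 MHz.
60.8 MHz mod fs = 25.2 MHz.
25.2 MHz > fs/2 = 17.8 MHz, folds to fs − 25.2 MHz = 10.4 MHz.
132.6 MHz mod fs = 25.8 MHz.
25.8 MHz > fs/2 = 17.8 MHz, folds to fs − 25.8 MHz = 9.8 MHz.
25.2 MHz > fs/2 = 17.8 MHz, folds to fs − 25.2 MHz = 10.4 MHz.
25.2 MHz and 60.8 MHz both map to 10.4 MHz.

10.4 MHz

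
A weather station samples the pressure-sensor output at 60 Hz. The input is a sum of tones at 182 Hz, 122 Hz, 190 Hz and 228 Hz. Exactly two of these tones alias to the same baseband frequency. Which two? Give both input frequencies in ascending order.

fs/2 = 30 Hz.
182 Hz mod fs = 2 Hz.
2 Hz ≤ fs/2 = 30 Hz, appears at 2 Hz.
122 Hz mod fs = 2 Hz.
2 Hz ≤ fs/2 = 30 Hz, appears at 2 Hz.
190 Hz mod fs = 10 Hz.
10 Hz ≤ fs/2 = 30 Hz, appears at 10 Hz.
228 Hz mod fs = 48 Hz.
48 Hz > fs/2 = 30 Hz, folds to fs − 48 Hz = 12 Hz.
122 Hz and 182 Hz both map to 2 Hz.

122 Hz, 182 Hz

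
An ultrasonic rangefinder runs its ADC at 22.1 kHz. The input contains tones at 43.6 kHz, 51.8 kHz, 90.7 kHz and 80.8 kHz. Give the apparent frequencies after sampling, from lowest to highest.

0.6 kHz, 2.3 kHz, 7.6 kHz

fs/2 = 11.05 kHz.
43.6 kHz mod fs = 21.5 kHz.
21.5 kHz > fs/2 = 11.05 kHz, folds to fs − 21.5 kHz = 0.6 kHz.
51.8 kHz mod fs = 7.6 kHz.
7.6 kHz ≤ fs/2 = 11.05 kHz, appears at 7.6 kHz.
90.7 kHz mod fs = 2.3 kHz.
2.3 kHz ≤ fs/2 = 11.05 kHz, appears at 2.3 kHz.
80.8 kHz mod fs = 14.5 kHz.
14.5 kHz > fs/2 = 11.05 kHz, folds to fs − 14.5 kHz = 7.6 kHz.
Distinct values: {0.6 kHz, 2.3 kHz, 7.6 kHz}.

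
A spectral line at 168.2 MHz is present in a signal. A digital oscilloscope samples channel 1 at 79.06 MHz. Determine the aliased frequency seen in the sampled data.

168.2 MHz mod fs = 10.08 MHz.
10.08 MHz ≤ fs/2 = 39.53 MHz, appears at 10.08 MHz.

10.08 MHz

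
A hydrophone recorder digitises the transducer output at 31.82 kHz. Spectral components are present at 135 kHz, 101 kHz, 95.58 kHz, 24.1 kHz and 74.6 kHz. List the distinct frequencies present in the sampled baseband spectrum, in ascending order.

0.12 kHz, 5.54 kHz, 7.72 kHz, 10.96 kHz

fs/2 = 15.91 kHz.
135 kHz mod fs = 7.72 kHz.
7.72 kHz ≤ fs/2 = 15.91 kHz, appears at 7.72 kHz.
101 kHz mod fs = 5.54 kHz.
5.54 kHz ≤ fs/2 = 15.91 kHz, appears at 5.54 kHz.
95.58 kHz mod fs = 0.12 kHz.
0.12 kHz ≤ fs/2 = 15.91 kHz, appears at 0.12 kHz.
24.1 kHz > fs/2 = 15.91 kHz, folds to fs − 24.1 kHz = 7.72 kHz.
74.6 kHz mod fs = 10.96 kHz.
10.96 kHz ≤ fs/2 = 15.91 kHz, appears at 10.96 kHz.
Distinct values: {0.12 kHz, 5.54 kHz, 7.72 kHz, 10.96 kHz}.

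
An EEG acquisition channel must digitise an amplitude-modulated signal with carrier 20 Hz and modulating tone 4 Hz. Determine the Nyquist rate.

48 Hz

AM sidebands sit at fc ± fm = 16 Hz and 24 Hz.
Highest-frequency component: 24 Hz.
Nyquist rate = 2 × 24 Hz = 48 Hz.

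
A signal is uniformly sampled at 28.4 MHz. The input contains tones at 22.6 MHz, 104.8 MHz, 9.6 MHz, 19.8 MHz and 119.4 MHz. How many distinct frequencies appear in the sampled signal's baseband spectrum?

fs/2 = 14.2 MHz.
22.6 MHz > fs/2 = 14.2 MHz, folds to fs − 22.6 MHz = 5.8 MHz.
104.8 MHz mod fs = 19.6 MHz.
19.6 MHz > fs/2 = 14.2 MHz, folds to fs − 19.6 MHz = 8.8 MHz.
9.6 MHz ≤ fs/2 = 14.2 MHz, passes unchanged.
19.8 MHz > fs/2 = 14.2 MHz, folds to fs − 19.8 MHz = 8.6 MHz.
119.4 MHz mod fs = 5.8 MHz.
5.8 MHz ≤ fs/2 = 14.2 MHz, appears at 5.8 MHz.
Distinct values: {5.8 MHz, 8.6 MHz, 8.8 MHz, 9.6 MHz} → 4.

4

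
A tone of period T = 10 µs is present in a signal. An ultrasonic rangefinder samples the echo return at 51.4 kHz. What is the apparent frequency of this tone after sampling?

2.8 kHz

T = 10 µs → f = 1/T = 100 kHz.
100 kHz mod fs = 48.6 kHz.
48.6 kHz > fs/2 = 25.7 kHz, folds to fs − 48.6 kHz = 2.8 kHz.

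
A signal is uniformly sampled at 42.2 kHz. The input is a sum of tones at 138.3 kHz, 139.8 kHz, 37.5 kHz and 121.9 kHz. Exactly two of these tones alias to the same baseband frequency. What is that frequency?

4.7 kHz

fs/2 = 21.1 kHz.
138.3 kHz mod fs = 11.7 kHz.
11.7 kHz ≤ fs/2 = 21.1 kHz, appears at 11.7 kHz.
139.8 kHz mod fs = 13.2 kHz.
13.2 kHz ≤ fs/2 = 21.1 kHz, appears at 13.2 kHz.
37.5 kHz > fs/2 = 21.1 kHz, folds to fs − 37.5 kHz = 4.7 kHz.
121.9 kHz mod fs = 37.5 kHz.
37.5 kHz > fs/2 = 21.1 kHz, folds to fs − 37.5 kHz = 4.7 kHz.
37.5 kHz and 121.9 kHz both map to 4.7 kHz.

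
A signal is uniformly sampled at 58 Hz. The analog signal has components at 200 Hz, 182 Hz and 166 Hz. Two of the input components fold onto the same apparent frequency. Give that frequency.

fs/2 = 29 Hz.
200 Hz mod fs = 26 Hz.
26 Hz ≤ fs/2 = 29 Hz, appears at 26 Hz.
182 Hz mod fs = 8 Hz.
8 Hz ≤ fs/2 = 29 Hz, appears at 8 Hz.
166 Hz mod fs = 50 Hz.
50 Hz > fs/2 = 29 Hz, folds to fs − 50 Hz = 8 Hz.
166 Hz and 182 Hz both map to 8 Hz.

8 Hz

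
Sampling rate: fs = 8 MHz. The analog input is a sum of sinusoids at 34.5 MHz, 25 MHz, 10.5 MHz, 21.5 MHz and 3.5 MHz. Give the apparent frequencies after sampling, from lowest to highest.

1 MHz, 2.5 MHz, 3.5 MHz

fs/2 = 4 MHz.
34.5 MHz mod fs = 2.5 MHz.
2.5 MHz ≤ fs/2 = 4 MHz, appears at 2.5 MHz.
25 MHz mod fs = 1 MHz.
1 MHz ≤ fs/2 = 4 MHz, appears at 1 MHz.
10.5 MHz mod fs = 2.5 MHz.
2.5 MHz ≤ fs/2 = 4 MHz, appears at 2.5 MHz.
21.5 MHz mod fs = 5.5 MHz.
5.5 MHz > fs/2 = 4 MHz, folds to fs − 5.5 MHz = 2.5 MHz.
3.5 MHz ≤ fs/2 = 4 MHz, passes unchanged.
Distinct values: {1 MHz, 2.5 MHz, 3.5 MHz}.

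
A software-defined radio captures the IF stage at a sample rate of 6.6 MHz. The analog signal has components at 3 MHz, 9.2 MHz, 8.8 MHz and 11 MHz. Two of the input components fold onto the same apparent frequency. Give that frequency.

2.2 MHz

fs/2 = 3.3 MHz.
3 MHz ≤ fs/2 = 3.3 MHz, passes unchanged.
9.2 MHz mod fs = 2.6 MHz.
2.6 MHz ≤ fs/2 = 3.3 MHz, appears at 2.6 MHz.
8.8 MHz mod fs = 2.2 MHz.
2.2 MHz ≤ fs/2 = 3.3 MHz, appears at 2.2 MHz.
11 MHz mod fs = 4.4 MHz.
4.4 MHz > fs/2 = 3.3 MHz, folds to fs − 4.4 MHz = 2.2 MHz.
8.8 MHz and 11 MHz both map to 2.2 MHz.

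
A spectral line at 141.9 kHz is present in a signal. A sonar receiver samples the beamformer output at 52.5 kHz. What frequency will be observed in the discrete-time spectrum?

15.6 kHz

141.9 kHz mod fs = 36.9 kHz.
36.9 kHz > fs/2 = 26.25 kHz, folds to fs − 36.9 kHz = 15.6 kHz.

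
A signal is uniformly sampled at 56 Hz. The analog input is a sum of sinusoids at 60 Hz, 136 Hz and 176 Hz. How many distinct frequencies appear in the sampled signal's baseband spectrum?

fs/2 = 28 Hz.
60 Hz mod fs = 4 Hz.
4 Hz ≤ fs/2 = 28 Hz, appears at 4 Hz.
136 Hz mod fs = 24 Hz.
24 Hz ≤ fs/2 = 28 Hz, appears at 24 Hz.
176 Hz mod fs = 8 Hz.
8 Hz ≤ fs/2 = 28 Hz, appears at 8 Hz.
Distinct values: {4 Hz, 8 Hz, 24 Hz} → 3.

3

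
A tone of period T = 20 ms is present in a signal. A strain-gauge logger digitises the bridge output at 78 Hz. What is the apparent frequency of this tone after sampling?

28 Hz

T = 20 ms → f = 1/T = 50 Hz.
50 Hz > fs/2 = 39 Hz, folds to fs − 50 Hz = 28 Hz.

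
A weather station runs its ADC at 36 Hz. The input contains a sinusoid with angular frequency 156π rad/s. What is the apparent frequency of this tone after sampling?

6 Hz

ω = 156π rad/s → f = ω/(2π) = 78 Hz.
78 Hz mod fs = 6 Hz.
6 Hz ≤ fs/2 = 18 Hz, appears at 6 Hz.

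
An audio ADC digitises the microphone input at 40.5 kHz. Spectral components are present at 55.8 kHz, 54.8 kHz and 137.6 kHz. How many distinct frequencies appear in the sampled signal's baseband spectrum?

fs/2 = 20.25 kHz.
55.8 kHz mod fs = 15.3 kHz.
15.3 kHz ≤ fs/2 = 20.25 kHz, appears at 15.3 kHz.
54.8 kHz mod fs = 14.3 kHz.
14.3 kHz ≤ fs/2 = 20.25 kHz, appears at 14.3 kHz.
137.6 kHz mod fs = 16.1 kHz.
16.1 kHz ≤ fs/2 = 20.25 kHz, appears at 16.1 kHz.
Distinct values: {14.3 kHz, 15.3 kHz, 16.1 kHz} → 3.

3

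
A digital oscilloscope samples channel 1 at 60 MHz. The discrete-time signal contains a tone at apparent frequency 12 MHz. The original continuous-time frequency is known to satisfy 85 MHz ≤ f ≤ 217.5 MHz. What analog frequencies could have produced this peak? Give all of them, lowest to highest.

Frequencies that alias to 12 MHz are k·fs ± 12 MHz for integer k ≥ 0.
k=0: 12 MHz.
k=1: 48 MHz, 72 MHz.
k=2: 108 MHz, 132 MHz.
k=3: 168 MHz, 192 MHz.
k=4: 228 MHz, 252 MHz.
Within [85 MHz, 217.5 MHz]: 108 MHz, 132 MHz, 168 MHz, 192 MHz.

108 MHz, 132 MHz, 168 MHz, 192 MHz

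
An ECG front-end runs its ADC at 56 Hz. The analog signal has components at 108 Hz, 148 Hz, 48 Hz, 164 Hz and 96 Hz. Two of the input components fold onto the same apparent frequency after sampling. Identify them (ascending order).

108 Hz, 164 Hz

fs/2 = 28 Hz.
108 Hz mod fs = 52 Hz.
52 Hz > fs/2 = 28 Hz, folds to fs − 52 Hz = 4 Hz.
148 Hz mod fs = 36 Hz.
36 Hz > fs/2 = 28 Hz, folds to fs − 36 Hz = 20 Hz.
48 Hz > fs/2 = 28 Hz, folds to fs − 48 Hz = 8 Hz.
164 Hz mod fs = 52 Hz.
52 Hz > fs/2 = 28 Hz, folds to fs − 52 Hz = 4 Hz.
96 Hz mod fs = 40 Hz.
40 Hz > fs/2 = 28 Hz, folds to fs − 40 Hz = 16 Hz.
108 Hz and 164 Hz both map to 4 Hz.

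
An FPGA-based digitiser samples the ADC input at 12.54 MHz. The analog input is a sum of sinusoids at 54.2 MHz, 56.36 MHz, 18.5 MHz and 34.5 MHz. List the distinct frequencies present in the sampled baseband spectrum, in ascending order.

fs/2 = 6.27 MHz.
54.2 MHz mod fs = 4.04 MHz.
4.04 MHz ≤ fs/2 = 6.27 MHz, appears at 4.04 MHz.
56.36 MHz mod fs = 6.2 MHz.
6.2 MHz ≤ fs/2 = 6.27 MHz, appears at 6.2 MHz.
18.5 MHz mod fs = 5.96 MHz.
5.96 MHz ≤ fs/2 = 6.27 MHz, appears at 5.96 MHz.
34.5 MHz mod fs = 9.42 MHz.
9.42 MHz > fs/2 = 6.27 MHz, folds to fs − 9.42 MHz = 3.12 MHz.
Distinct values: {3.12 MHz, 4.04 MHz, 5.96 MHz, 6.2 MHz}.

3.12 MHz, 4.04 MHz, 5.96 MHz, 6.2 MHz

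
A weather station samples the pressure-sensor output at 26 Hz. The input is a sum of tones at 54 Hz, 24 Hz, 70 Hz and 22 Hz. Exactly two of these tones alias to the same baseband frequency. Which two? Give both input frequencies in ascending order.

24 Hz, 54 Hz

fs/2 = 13 Hz.
54 Hz mod fs = 2 Hz.
2 Hz ≤ fs/2 = 13 Hz, appears at 2 Hz.
24 Hz > fs/2 = 13 Hz, folds to fs − 24 Hz = 2 Hz.
70 Hz mod fs = 18 Hz.
18 Hz > fs/2 = 13 Hz, folds to fs − 18 Hz = 8 Hz.
22 Hz > fs/2 = 13 Hz, folds to fs − 22 Hz = 4 Hz.
24 Hz and 54 Hz both map to 2 Hz.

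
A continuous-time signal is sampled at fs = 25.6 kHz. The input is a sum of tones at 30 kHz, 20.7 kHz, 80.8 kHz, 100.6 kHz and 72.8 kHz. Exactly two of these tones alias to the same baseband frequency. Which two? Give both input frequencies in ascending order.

fs/2 = 12.8 kHz.
30 kHz mod fs = 4.4 kHz.
4.4 kHz ≤ fs/2 = 12.8 kHz, appears at 4.4 kHz.
20.7 kHz > fs/2 = 12.8 kHz, folds to fs − 20.7 kHz = 4.9 kHz.
80.8 kHz mod fs = 4 kHz.
4 kHz ≤ fs/2 = 12.8 kHz, appears at 4 kHz.
100.6 kHz mod fs = 23.8 kHz.
23.8 kHz > fs/2 = 12.8 kHz, folds to fs − 23.8 kHz = 1.8 kHz.
72.8 kHz mod fs = 21.6 kHz.
21.6 kHz > fs/2 = 12.8 kHz, folds to fs − 21.6 kHz = 4 kHz.
72.8 kHz and 80.8 kHz both map to 4 kHz.

72.8 kHz, 80.8 kHz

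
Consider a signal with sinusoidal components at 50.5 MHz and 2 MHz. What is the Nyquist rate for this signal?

Highest-frequency component: 50.5 MHz.
Nyquist rate = 2 × 50.5 MHz = 101 MHz.

101 MHz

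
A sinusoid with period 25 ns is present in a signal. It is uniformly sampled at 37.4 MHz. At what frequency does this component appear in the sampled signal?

2.6 MHz

T = 25 ns → f = 1/T = 40 MHz.
40 MHz mod fs = 2.6 MHz.
2.6 MHz ≤ fs/2 = 18.7 MHz, appears at 2.6 MHz.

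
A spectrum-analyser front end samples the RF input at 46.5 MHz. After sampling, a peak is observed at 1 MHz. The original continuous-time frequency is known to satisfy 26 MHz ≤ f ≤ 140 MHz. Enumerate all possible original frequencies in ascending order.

45.5 MHz, 47.5 MHz, 92 MHz, 94 MHz, 138.5 MHz

Frequencies that alias to 1 MHz are k·fs ± 1 MHz for integer k ≥ 0.
k=0: 1 MHz.
k=1: 45.5 MHz, 47.5 MHz.
k=2: 92 MHz, 94 MHz.
k=3: 138.5 MHz, 140.5 MHz.
k=4: 185 MHz, 187 MHz.
Within [26 MHz, 140 MHz]: 45.5 MHz, 47.5 MHz, 92 MHz, 94 MHz, 138.5 MHz.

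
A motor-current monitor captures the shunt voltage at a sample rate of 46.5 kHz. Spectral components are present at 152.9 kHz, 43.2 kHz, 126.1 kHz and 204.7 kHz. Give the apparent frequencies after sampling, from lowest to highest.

fs/2 = 23.25 kHz.
152.9 kHz mod fs = 13.4 kHz.
13.4 kHz ≤ fs/2 = 23.25 kHz, appears at 13.4 kHz.
43.2 kHz > fs/2 = 23.25 kHz, folds to fs − 43.2 kHz = 3.3 kHz.
126.1 kHz mod fs = 33.1 kHz.
33.1 kHz > fs/2 = 23.25 kHz, folds to fs − 33.1 kHz = 13.4 kHz.
204.7 kHz mod fs = 18.7 kHz.
18.7 kHz ≤ fs/2 = 23.25 kHz, appears at 18.7 kHz.
Distinct values: {3.3 kHz, 13.4 kHz, 18.7 kHz}.

3.3 kHz, 13.4 kHz, 18.7 kHz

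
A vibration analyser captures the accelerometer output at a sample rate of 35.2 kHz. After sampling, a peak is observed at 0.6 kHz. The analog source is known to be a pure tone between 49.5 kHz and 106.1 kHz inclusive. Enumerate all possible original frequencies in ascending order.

69.8 kHz, 71 kHz, 105 kHz

Frequencies that alias to 0.6 kHz are k·fs ± 0.6 kHz for integer k ≥ 0.
k=0: 0.6 kHz.
k=1: 34.6 kHz, 35.8 kHz.
k=2: 69.8 kHz, 71 kHz.
k=3: 105 kHz, 106.2 kHz.
k=4: 140.2 kHz, 141.4 kHz.
Within [49.5 kHz, 106.1 kHz]: 69.8 kHz, 71 kHz, 105 kHz.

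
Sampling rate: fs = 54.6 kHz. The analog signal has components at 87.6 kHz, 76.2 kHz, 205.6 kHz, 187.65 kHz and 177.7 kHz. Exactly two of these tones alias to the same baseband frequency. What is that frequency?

21.6 kHz

fs/2 = 27.3 kHz.
87.6 kHz mod fs = 33 kHz.
33 kHz > fs/2 = 27.3 kHz, folds to fs − 33 kHz = 21.6 kHz.
76.2 kHz mod fs = 21.6 kHz.
21.6 kHz ≤ fs/2 = 27.3 kHz, appears at 21.6 kHz.
205.6 kHz mod fs = 41.8 kHz.
41.8 kHz > fs/2 = 27.3 kHz, folds to fs − 41.8 kHz = 12.8 kHz.
187.65 kHz mod fs = 23.85 kHz.
23.85 kHz ≤ fs/2 = 27.3 kHz, appears at 23.85 kHz.
177.7 kHz mod fs = 13.9 kHz.
13.9 kHz ≤ fs/2 = 27.3 kHz, appears at 13.9 kHz.
76.2 kHz and 87.6 kHz both map to 21.6 kHz.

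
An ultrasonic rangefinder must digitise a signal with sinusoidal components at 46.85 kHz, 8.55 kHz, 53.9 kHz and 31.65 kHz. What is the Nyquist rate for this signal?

Highest-frequency component: 53.9 kHz.
Nyquist rate = 2 × 53.9 kHz = 107.8 kHz.

107.8 kHz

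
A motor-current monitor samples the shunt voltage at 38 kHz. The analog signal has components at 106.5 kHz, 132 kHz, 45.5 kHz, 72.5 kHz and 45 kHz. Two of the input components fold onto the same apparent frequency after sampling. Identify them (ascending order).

45.5 kHz, 106.5 kHz

fs/2 = 19 kHz.
106.5 kHz mod fs = 30.5 kHz.
30.5 kHz > fs/2 = 19 kHz, folds to fs − 30.5 kHz = 7.5 kHz.
132 kHz mod fs = 18 kHz.
18 kHz ≤ fs/2 = 19 kHz, appears at 18 kHz.
45.5 kHz mod fs = 7.5 kHz.
7.5 kHz ≤ fs/2 = 19 kHz, appears at 7.5 kHz.
72.5 kHz mod fs = 34.5 kHz.
34.5 kHz > fs/2 = 19 kHz, folds to fs − 34.5 kHz = 3.5 kHz.
45 kHz mod fs = 7 kHz.
7 kHz ≤ fs/2 = 19 kHz, appears at 7 kHz.
45.5 kHz and 106.5 kHz both map to 7.5 kHz.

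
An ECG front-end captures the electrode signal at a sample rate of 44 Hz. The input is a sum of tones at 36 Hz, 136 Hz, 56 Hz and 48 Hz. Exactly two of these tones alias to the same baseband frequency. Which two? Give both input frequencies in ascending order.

fs/2 = 22 Hz.
36 Hz > fs/2 = 22 Hz, folds to fs − 36 Hz = 8 Hz.
136 Hz mod fs = 4 Hz.
4 Hz ≤ fs/2 = 22 Hz, appears at 4 Hz.
56 Hz mod fs = 12 Hz.
12 Hz ≤ fs/2 = 22 Hz, appears at 12 Hz.
48 Hz mod fs = 4 Hz.
4 Hz ≤ fs/2 = 22 Hz, appears at 4 Hz.
48 Hz and 136 Hz both map to 4 Hz.

48 Hz, 136 Hz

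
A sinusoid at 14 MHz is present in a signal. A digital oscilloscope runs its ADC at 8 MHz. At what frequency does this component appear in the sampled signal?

2 MHz

14 MHz mod fs = 6 MHz.
6 MHz > fs/2 = 4 MHz, folds to fs − 6 MHz = 2 MHz.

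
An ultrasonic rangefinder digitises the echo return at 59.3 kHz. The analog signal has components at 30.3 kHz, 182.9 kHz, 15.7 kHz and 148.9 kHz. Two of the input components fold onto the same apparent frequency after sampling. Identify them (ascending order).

30.3 kHz, 148.9 kHz

fs/2 = 29.65 kHz.
30.3 kHz > fs/2 = 29.65 kHz, folds to fs − 30.3 kHz = 29 kHz.
182.9 kHz mod fs = 5 kHz.
5 kHz ≤ fs/2 = 29.65 kHz, appears at 5 kHz.
15.7 kHz ≤ fs/2 = 29.65 kHz, passes unchanged.
148.9 kHz mod fs = 30.3 kHz.
30.3 kHz > fs/2 = 29.65 kHz, folds to fs − 30.3 kHz = 29 kHz.
30.3 kHz and 148.9 kHz both map to 29 kHz.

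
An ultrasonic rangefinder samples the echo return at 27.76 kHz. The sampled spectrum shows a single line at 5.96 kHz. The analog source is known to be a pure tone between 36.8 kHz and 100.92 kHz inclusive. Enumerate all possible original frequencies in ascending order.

Frequencies that alias to 5.96 kHz are k·fs ± 5.96 kHz for integer k ≥ 0.
k=0: 5.96 kHz.
k=1: 21.8 kHz, 33.72 kHz.
k=2: 49.56 kHz, 61.48 kHz.
k=3: 77.32 kHz, 89.24 kHz.
k=4: 105.08 kHz, 117 kHz.
Within [36.8 kHz, 100.92 kHz]: 49.56 kHz, 61.48 kHz, 77.32 kHz, 89.24 kHz.

49.56 kHz, 61.48 kHz, 77.32 kHz, 89.24 kHz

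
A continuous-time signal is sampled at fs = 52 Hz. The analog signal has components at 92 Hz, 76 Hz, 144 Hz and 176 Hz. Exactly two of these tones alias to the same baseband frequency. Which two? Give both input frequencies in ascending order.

92 Hz, 144 Hz

fs/2 = 26 Hz.
92 Hz mod fs = 40 Hz.
40 Hz > fs/2 = 26 Hz, folds to fs − 40 Hz = 12 Hz.
76 Hz mod fs = 24 Hz.
24 Hz ≤ fs/2 = 26 Hz, appears at 24 Hz.
144 Hz mod fs = 40 Hz.
40 Hz > fs/2 = 26 Hz, folds to fs − 40 Hz = 12 Hz.
176 Hz mod fs = 20 Hz.
20 Hz ≤ fs/2 = 26 Hz, appears at 20 Hz.
92 Hz and 144 Hz both map to 12 Hz.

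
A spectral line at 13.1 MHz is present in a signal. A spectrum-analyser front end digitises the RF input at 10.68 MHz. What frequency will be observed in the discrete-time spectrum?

13.1 MHz mod fs = 2.42 MHz.
2.42 MHz ≤ fs/2 = 5.34 MHz, appears at 2.42 MHz.

2.42 MHz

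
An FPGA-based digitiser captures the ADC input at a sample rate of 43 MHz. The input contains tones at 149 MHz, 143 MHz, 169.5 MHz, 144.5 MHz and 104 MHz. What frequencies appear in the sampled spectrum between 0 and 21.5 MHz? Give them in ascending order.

2.5 MHz, 14 MHz, 15.5 MHz, 18 MHz, 20 MHz

fs/2 = 21.5 MHz.
149 MHz mod fs = 20 MHz.
20 MHz ≤ fs/2 = 21.5 MHz, appears at 20 MHz.
143 MHz mod fs = 14 MHz.
14 MHz ≤ fs/2 = 21.5 MHz, appears at 14 MHz.
169.5 MHz mod fs = 40.5 MHz.
40.5 MHz > fs/2 = 21.5 MHz, folds to fs − 40.5 MHz = 2.5 MHz.
144.5 MHz mod fs = 15.5 MHz.
15.5 MHz ≤ fs/2 = 21.5 MHz, appears at 15.5 MHz.
104 MHz mod fs = 18 MHz.
18 MHz ≤ fs/2 = 21.5 MHz, appears at 18 MHz.
Distinct values: {2.5 MHz, 14 MHz, 15.5 MHz, 18 MHz, 20 MHz}.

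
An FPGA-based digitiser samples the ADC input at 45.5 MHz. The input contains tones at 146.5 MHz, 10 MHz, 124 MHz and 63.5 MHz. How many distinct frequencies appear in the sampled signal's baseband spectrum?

fs/2 = 22.75 MHz.
146.5 MHz mod fs = 10 MHz.
10 MHz ≤ fs/2 = 22.75 MHz, appears at 10 MHz.
10 MHz ≤ fs/2 = 22.75 MHz, passes unchanged.
124 MHz mod fs = 33 MHz.
33 MHz > fs/2 = 22.75 MHz, folds to fs − 33 MHz = 12.5 MHz.
63.5 MHz mod fs = 18 MHz.
18 MHz ≤ fs/2 = 22.75 MHz, appears at 18 MHz.
Distinct values: {10 MHz, 12.5 MHz, 18 MHz} → 3.

3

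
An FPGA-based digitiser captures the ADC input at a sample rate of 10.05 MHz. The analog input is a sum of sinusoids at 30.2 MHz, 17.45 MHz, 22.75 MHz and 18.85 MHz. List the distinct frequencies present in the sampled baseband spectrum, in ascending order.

0.05 MHz, 1.25 MHz, 2.65 MHz

fs/2 = 5.025 MHz.
30.2 MHz mod fs = 0.05 MHz.
0.05 MHz ≤ fs/2 = 5.025 MHz, appears at 0.05 MHz.
17.45 MHz mod fs = 7.4 MHz.
7.4 MHz > fs/2 = 5.025 MHz, folds to fs − 7.4 MHz = 2.65 MHz.
22.75 MHz mod fs = 2.65 MHz.
2.65 MHz ≤ fs/2 = 5.025 MHz, appears at 2.65 MHz.
18.85 MHz mod fs = 8.8 MHz.
8.8 MHz > fs/2 = 5.025 MHz, folds to fs − 8.8 MHz = 1.25 MHz.
Distinct values: {0.05 MHz, 1.25 MHz, 2.65 MHz}.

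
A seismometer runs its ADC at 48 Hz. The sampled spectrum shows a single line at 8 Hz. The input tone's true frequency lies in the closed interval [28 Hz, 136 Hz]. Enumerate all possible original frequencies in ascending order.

Frequencies that alias to 8 Hz are k·fs ± 8 Hz for integer k ≥ 0.
k=0: 8 Hz.
k=1: 40 Hz, 56 Hz.
k=2: 88 Hz, 104 Hz.
k=3: 136 Hz, 152 Hz.
k=4: 184 Hz, 200 Hz.
Within [28 Hz, 136 Hz]: 40 Hz, 56 Hz, 88 Hz, 104 Hz, 136 Hz.

40 Hz, 56 Hz, 88 Hz, 104 Hz, 136 Hz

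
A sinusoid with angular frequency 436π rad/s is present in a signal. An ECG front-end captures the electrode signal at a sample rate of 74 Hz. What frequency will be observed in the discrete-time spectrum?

4 Hz

ω = 436π rad/s → f = ω/(2π) = 218 Hz.
218 Hz mod fs = 70 Hz.
70 Hz > fs/2 = 37 Hz, folds to fs − 70 Hz = 4 Hz.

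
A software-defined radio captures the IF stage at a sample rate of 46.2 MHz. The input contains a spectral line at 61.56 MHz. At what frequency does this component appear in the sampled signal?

61.56 MHz mod fs = 15.36 MHz.
15.36 MHz ≤ fs/2 = 23.1 MHz, appears at 15.36 MHz.

15.36 MHz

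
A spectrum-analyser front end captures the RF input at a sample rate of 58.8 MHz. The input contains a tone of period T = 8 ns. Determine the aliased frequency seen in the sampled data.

T = 8 ns → f = 1/T = 125 MHz.
125 MHz mod fs = 7.4 MHz.
7.4 MHz ≤ fs/2 = 29.4 MHz, appears at 7.4 MHz.

7.4 MHz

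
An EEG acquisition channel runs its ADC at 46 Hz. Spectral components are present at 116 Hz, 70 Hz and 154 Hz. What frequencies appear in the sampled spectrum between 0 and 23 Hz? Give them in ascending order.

fs/2 = 23 Hz.
116 Hz mod fs = 24 Hz.
24 Hz > fs/2 = 23 Hz, folds to fs − 24 Hz = 22 Hz.
70 Hz mod fs = 24 Hz.
24 Hz > fs/2 = 23 Hz, folds to fs − 24 Hz = 22 Hz.
154 Hz mod fs = 16 Hz.
16 Hz ≤ fs/2 = 23 Hz, appears at 16 Hz.
Distinct values: {16 Hz, 22 Hz}.

16 Hz, 22 Hz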